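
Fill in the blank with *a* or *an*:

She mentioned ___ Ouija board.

a

The indefinite article is chosen by the initial *sound* of the following word, not its spelling.
*Ouija* begins with the sound /wiː/ (pronounced /ˈwiːdʒə/) — a consonant sound.
So the article is *a*: She mentioned a Ouija board.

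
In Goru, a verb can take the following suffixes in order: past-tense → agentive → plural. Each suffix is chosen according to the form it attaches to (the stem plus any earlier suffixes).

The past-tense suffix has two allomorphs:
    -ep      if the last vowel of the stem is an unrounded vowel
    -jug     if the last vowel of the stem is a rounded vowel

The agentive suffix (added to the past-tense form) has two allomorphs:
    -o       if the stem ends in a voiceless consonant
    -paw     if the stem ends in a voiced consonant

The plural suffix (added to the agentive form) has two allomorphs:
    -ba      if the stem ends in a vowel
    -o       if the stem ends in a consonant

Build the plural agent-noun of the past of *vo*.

vojugpawo

*vo* — last vowel /o/ (a rounded vowel) → -jug → *vojug*.
The past-tense form *vojug* — final consonant /g/ (voiced) → -paw → *vojugpaw*.
The agentive form *vojugpaw*: final sound = /w/, a consonant → -o → *vojugpawo*.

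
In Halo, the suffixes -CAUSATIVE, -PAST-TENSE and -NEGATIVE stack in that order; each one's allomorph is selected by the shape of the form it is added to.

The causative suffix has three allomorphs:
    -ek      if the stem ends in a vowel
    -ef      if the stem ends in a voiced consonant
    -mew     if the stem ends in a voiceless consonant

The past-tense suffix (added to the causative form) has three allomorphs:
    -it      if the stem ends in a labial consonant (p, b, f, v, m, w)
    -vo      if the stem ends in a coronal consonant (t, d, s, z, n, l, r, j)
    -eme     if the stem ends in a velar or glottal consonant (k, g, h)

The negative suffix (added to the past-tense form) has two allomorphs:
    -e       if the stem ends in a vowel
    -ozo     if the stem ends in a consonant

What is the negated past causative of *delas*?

delasmewitozo

Since the final sound of *delas* is /s/ (a voiceless consonant), it takes -mew, giving *delasmew*.
The final consonant of the causative form *delasmew* is /w/, which is labial, so the past-tense suffix is -it, giving *delasmewit*.
Since the final sound of the past-tense form *delasmewit* is /t/ (a consonant), it takes -ozo, giving *delasmewitozo*.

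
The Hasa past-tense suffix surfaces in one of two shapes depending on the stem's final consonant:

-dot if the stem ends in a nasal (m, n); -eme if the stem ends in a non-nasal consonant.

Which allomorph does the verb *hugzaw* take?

-eme

*hugzaw*: final consonant = /w/, non-nasal → -eme.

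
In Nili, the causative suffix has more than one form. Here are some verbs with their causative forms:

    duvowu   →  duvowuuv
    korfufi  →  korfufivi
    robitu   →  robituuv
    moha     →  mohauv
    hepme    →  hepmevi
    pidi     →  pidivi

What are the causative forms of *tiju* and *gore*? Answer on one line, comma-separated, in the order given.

tijuuv, gorevi

The pattern is front/back vowel harmony: -vi when the last vowel of the stem is a front vowel (*korfufi*, *hepme*, *pidi*); -uv when the last vowel of the stem is a back vowel (*duvowu*, *robitu*, *moha*).
The last vowel of *tiju* is /u/, which is a back vowel, so the suffix is -uv, giving *tijuuv*.
Since the last vowel of *gore* is /e/ (a front vowel), it takes -vi, giving *gorevi*.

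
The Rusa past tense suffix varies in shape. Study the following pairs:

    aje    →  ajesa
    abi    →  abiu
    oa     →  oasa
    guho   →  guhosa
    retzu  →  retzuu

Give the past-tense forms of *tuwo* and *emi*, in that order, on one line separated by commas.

The suffix is conditioned by the last vowel: -u when the last vowel of the stem is a high vowel (*abi*, *retzu*); -sa when the last vowel of the stem is a non-high vowel (*aje*, *oa*, *guho*).
*tuwo*: last vowel = /o/, a non-high vowel → -sa → *tuwosa*.
The last vowel of *emi* is /i/, which is a high vowel, so the suffix is -u, giving *emiu*.

tuwosa, emiu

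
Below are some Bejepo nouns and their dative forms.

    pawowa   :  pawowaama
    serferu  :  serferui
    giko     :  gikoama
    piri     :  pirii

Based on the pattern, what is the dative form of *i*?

Looking at the last vowel of each stem: -i when the last vowel of the stem is a high vowel (*serferu*, *piri*); -ama when the last vowel of the stem is a non-high vowel (*pawowa*, *giko*).
Since the last vowel of *i* is /i/ (a high vowel), it takes -i, giving *ii*.

ii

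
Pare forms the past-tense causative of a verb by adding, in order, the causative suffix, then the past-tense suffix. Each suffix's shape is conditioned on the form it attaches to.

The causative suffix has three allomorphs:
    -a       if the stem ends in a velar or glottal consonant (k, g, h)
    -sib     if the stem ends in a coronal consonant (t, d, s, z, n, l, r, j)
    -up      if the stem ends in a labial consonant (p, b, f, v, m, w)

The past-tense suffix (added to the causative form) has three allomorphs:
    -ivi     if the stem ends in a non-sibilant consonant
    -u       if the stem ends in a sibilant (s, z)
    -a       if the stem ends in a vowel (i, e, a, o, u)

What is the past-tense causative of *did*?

*did*: final consonant = /d/, coronal → -sib → *didsib*.
Since the final sound of the causative form *didsib* is /b/ (a non-sibilant consonant), it takes -ivi, giving *didsibivi*.

didsibivi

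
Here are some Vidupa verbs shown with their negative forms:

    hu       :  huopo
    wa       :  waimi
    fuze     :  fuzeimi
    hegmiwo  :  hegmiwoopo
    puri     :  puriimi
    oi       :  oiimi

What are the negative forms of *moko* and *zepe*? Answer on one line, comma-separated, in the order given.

mokoopo, zepeimi

The suffix is conditioned by the last vowel: -opo when the last vowel of the stem is a rounded vowel (*hu*, *hegmiwo*); -imi when the last vowel of the stem is an unrounded vowel (*wa*, *fuze*, *puri*, *oi*).
*moko*: last vowel = /o/, a rounded vowel → -opo → *mokoopo*.
*zepe* — last vowel /e/ (an unrounded vowel) → -imi → *zepeimi*.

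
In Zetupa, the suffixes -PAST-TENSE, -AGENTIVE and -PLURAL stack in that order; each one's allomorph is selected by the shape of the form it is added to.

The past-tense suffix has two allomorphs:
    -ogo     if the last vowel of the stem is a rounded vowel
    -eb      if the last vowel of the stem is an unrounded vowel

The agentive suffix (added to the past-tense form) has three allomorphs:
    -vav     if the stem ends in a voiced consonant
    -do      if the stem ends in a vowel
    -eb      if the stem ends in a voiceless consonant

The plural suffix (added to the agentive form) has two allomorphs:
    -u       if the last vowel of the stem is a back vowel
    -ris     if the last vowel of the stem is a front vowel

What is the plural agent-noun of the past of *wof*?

The last vowel of *wof* is /o/, which is a rounded vowel, so the past-tense suffix is -ogo, giving *wofogo*.
Since the final sound of the past-tense form *wofogo* is /o/ (a vowel), it takes -do, giving *wofogodo*.
The last vowel of the agentive form *wofogodo* is /o/, which is a back vowel, so the plural suffix is -u, giving *wofogodou*.

wofogodou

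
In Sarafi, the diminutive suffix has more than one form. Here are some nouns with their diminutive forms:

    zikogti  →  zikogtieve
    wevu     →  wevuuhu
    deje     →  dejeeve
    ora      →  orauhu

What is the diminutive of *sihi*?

sihieve

The pattern is front/back vowel harmony: -eve when the last vowel of the stem is a front vowel (*zikogti*, *deje*); -uhu when the last vowel of the stem is a back vowel (*wevu*, *ora*).
The last vowel of *sihi* is /i/, which is a front vowel, so the suffix is -eve, giving *sihieve*.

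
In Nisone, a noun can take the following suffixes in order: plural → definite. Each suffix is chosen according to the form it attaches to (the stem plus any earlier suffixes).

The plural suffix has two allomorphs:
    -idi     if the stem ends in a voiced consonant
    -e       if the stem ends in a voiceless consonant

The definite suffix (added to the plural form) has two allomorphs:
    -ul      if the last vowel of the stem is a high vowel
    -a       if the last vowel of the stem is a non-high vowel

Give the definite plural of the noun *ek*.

The final consonant of *ek* is /k/, which is voiceless, so the plural suffix is -e, giving *eke*.
The last vowel of the plural form *eke* is /e/, which is a non-high vowel, so the definite suffix is -a, giving *ekea*.

ekea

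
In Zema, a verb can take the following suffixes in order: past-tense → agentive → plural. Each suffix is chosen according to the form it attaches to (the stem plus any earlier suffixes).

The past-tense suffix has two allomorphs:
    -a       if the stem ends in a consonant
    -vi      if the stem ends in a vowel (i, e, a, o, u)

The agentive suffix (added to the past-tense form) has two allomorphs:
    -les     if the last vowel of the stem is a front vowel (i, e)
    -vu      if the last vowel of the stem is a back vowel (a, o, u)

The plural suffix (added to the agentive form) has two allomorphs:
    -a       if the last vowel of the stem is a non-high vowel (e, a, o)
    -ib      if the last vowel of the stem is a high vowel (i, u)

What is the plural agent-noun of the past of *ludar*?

*ludar*: final sound = /r/, a consonant → -a → *ludara*.
The past-tense form *ludara*: last vowel = /a/, a back vowel → -vu → *ludaravu*.
Since the last vowel of the agentive form *ludaravu* is /u/ (a high vowel), it takes -ib, giving *ludaravuib*.

ludaravuib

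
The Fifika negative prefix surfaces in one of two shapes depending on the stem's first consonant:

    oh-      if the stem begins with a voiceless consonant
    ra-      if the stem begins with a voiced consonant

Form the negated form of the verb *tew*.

*tew* — first consonant /t/ (voiceless) → oh- → *ohtew*.

ohtew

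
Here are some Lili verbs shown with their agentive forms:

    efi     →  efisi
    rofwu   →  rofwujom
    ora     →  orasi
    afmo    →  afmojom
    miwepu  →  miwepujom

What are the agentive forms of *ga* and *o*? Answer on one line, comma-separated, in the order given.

The alternation tracks the last vowel of the stem — -jom when the last vowel of the stem is a rounded vowel (*rofwu*, *afmo*, *miwepu*); -si when the last vowel of the stem is an unrounded vowel (*efi*, *ora*).
*ga*: last vowel = /a/, an unrounded vowel → -si → *gasi*.
Since the last vowel of *o* is /o/ (a rounded vowel), it takes -jom, giving *ojom*.

gasi, ojom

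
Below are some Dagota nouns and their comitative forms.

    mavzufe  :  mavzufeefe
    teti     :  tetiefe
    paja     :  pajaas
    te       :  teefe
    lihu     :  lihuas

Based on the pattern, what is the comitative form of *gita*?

The pattern is front/back vowel harmony: -efe when the last vowel of the stem is a front vowel (*mavzufe*, *teti*, *te*); -as when the last vowel of the stem is a back vowel (*paja*, *lihu*).
*gita*: last vowel = /a/, a back vowel → -as → *gitaas*.

gitaas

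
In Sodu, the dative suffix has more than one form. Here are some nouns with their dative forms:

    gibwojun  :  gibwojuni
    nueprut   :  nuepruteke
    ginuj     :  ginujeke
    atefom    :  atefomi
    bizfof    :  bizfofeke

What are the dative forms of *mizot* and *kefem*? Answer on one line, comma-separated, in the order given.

mizoteke, kefemi

The alternation tracks the final consonant of the stem — -i when the stem ends in a nasal (*gibwojun*, *atefom*); -eke when the stem ends in a non-nasal consonant (*nueprut*, *ginuj*, *bizfof*).
*mizot* — final consonant /t/ (non-nasal) → -eke → *mizoteke*.
The final consonant of *kefem* is /m/, which is a nasal, so the suffix is -i, giving *kefemi*.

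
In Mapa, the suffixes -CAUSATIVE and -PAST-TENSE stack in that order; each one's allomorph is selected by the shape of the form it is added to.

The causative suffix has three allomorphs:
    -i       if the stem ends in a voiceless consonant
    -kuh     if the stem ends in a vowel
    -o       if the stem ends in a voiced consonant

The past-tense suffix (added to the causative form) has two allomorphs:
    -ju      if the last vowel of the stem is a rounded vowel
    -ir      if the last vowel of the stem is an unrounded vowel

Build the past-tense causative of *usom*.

usomoju

*usom*: final sound = /m/, a voiced consonant → -o → *usomo*.
The last vowel of the causative form *usomo* is /o/, which is a rounded vowel, so the past-tense suffix is -ju, giving *usomoju*.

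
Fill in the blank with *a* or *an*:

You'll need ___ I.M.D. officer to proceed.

The indefinite article is chosen by the initial *sound* of the following word, not its spelling.
The initialism *I.M.D.* is read letter by letter; the first letter, I, is pronounced /aɪ/, which begins with a vowel sound.
So the article is *an*: You'll need an I.M.D. officer to proceed.

an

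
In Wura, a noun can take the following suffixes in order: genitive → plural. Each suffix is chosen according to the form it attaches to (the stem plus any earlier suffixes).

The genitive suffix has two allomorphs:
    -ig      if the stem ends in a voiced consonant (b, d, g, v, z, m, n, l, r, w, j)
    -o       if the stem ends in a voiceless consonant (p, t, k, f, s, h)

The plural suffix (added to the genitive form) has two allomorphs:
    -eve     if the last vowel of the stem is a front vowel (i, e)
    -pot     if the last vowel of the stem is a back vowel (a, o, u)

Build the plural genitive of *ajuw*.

*ajuw*: final consonant = /w/, voiced → -ig → *ajuwig*.
The last vowel of the genitive form *ajuwig* is /i/, which is a front vowel, so the plural suffix is -eve, giving *ajuwigeve*.

ajuwigeve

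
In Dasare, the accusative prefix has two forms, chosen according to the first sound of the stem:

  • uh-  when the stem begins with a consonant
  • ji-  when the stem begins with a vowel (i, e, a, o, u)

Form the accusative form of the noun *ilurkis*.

Since the first sound of *ilurkis* is /i/ (a vowel), it takes ji-, giving *jiilurkis*.

jiilurkis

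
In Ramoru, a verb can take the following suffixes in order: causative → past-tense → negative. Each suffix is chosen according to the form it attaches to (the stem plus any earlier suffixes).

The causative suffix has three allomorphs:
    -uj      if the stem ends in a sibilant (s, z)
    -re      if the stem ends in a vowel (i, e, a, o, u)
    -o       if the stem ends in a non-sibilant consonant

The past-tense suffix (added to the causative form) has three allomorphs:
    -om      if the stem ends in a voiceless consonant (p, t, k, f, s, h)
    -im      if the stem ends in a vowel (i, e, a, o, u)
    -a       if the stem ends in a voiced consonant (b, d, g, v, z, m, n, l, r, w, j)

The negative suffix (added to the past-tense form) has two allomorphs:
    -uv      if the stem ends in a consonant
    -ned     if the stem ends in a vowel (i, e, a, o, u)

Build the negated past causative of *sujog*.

sujogoimuv

The final sound of *sujog* is /g/, which is a non-sibilant consonant, so the causative suffix is -o, giving *sujogo*.
The causative form *sujogo*: final sound = /o/, a vowel → -im → *sujogoim*.
The past-tense form *sujogoim*: final sound = /m/, a consonant → -uv → *sujogoimuv*.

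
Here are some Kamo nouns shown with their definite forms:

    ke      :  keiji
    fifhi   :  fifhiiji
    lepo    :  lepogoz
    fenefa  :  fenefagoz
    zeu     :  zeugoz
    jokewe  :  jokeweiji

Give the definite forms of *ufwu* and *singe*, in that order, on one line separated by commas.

Looking at the last vowel of each stem: -iji when the last vowel of the stem is a front vowel (*ke*, *fifhi*, *jokewe*); -goz when the last vowel of the stem is a back vowel (*lepo*, *fenefa*, *zeu*).
The last vowel of *ufwu* is /u/, which is a back vowel, so the suffix is -goz, giving *ufwugoz*.
Since the last vowel of *singe* is /e/ (a front vowel), it takes -iji, giving *singeiji*.

ufwugoz, singeiji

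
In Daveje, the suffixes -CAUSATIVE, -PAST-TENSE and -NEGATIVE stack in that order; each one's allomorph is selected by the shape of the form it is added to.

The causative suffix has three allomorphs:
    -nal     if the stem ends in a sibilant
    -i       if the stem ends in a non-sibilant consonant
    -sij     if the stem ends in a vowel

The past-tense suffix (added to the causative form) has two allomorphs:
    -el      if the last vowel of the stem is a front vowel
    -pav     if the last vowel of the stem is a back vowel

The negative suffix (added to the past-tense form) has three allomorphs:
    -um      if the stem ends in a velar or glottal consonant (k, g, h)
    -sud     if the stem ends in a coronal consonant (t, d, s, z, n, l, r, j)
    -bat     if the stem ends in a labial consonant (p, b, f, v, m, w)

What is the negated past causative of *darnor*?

darnorielsud

*darnor*: final sound = /r/, a non-sibilant consonant → -i → *darnori*.
The causative form *darnori*: last vowel = /i/, a front vowel → -el → *darnoriel*.
The past-tense form *darnoriel* — final consonant /l/ (coronal) → -sud → *darnorielsud*.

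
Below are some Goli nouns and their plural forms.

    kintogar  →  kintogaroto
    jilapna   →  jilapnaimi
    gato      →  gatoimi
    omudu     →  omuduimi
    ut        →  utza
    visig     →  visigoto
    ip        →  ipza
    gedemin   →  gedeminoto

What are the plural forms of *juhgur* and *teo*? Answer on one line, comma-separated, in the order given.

Looking at the final sound of each stem: -za when the stem ends in a voiceless consonant (*ut*, *ip*); -oto when the stem ends in a voiced consonant (*kintogar*, *visig*, *gedemin*); -imi when the stem ends in a vowel (*jilapna*, *gato*, *omudu*).
*juhgur* — final sound /r/ (a voiced consonant) → -oto → *juhguroto*.
*teo* — final sound /o/ (a vowel) → -imi → *teoimi*.

juhguroto, teoimi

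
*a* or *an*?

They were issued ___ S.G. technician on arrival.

The indefinite article is chosen by the initial *sound* of the following word, not its spelling.
The initialism *S.G.* is read letter by letter; the first letter, S, is pronounced /ɛs/, which begins with a vowel sound.
So the article is *an*: They were issued an S.G. technician on arrival.

an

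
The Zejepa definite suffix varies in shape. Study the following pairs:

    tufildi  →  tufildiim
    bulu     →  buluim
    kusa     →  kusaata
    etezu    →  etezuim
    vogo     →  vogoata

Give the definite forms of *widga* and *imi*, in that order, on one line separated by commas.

Looking at the last vowel of each stem: -im when the last vowel of the stem is a high vowel (*tufildi*, *bulu*, *etezu*); -ata when the last vowel of the stem is a non-high vowel (*kusa*, *vogo*).
Since the last vowel of *widga* is /a/ (a non-high vowel), it takes -ata, giving *widgaata*.
The last vowel of *imi* is /i/, which is a high vowel, so the suffix is -im, giving *imiim*.

widgaata, imiim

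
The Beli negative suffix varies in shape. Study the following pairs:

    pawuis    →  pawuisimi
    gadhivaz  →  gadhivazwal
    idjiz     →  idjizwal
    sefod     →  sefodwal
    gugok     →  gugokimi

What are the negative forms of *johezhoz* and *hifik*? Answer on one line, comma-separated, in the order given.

The suffix is conditioned by the final consonant: -imi when the stem ends in a voiceless consonant (*pawuis*, *gugok*); -wal when the stem ends in a voiced consonant (*gadhivaz*, *idjiz*, *sefod*).
*johezhoz* — final consonant /z/ (voiced) → -wal → *johezhozwal*.
*hifik* — final consonant /k/ (voiceless) → -imi → *hifikimi*.

johezhozwal, hifikimi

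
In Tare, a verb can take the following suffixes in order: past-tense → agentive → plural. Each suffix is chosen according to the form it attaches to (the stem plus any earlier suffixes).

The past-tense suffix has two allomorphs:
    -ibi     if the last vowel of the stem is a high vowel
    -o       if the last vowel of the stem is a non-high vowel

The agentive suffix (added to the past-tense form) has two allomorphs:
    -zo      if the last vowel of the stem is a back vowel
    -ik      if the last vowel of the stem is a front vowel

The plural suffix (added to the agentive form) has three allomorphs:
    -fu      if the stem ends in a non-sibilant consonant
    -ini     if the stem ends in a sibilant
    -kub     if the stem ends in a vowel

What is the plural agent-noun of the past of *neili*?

neiliibiikfu

The last vowel of *neili* is /i/, which is a high vowel, so the past-tense suffix is -ibi, giving *neiliibi*.
The last vowel of the past-tense form *neiliibi* is /i/, which is a front vowel, so the agentive suffix is -ik, giving *neiliibiik*.
The agentive form *neiliibiik* — final sound /k/ (a non-sibilant consonant) → -fu → *neiliibiikfu*.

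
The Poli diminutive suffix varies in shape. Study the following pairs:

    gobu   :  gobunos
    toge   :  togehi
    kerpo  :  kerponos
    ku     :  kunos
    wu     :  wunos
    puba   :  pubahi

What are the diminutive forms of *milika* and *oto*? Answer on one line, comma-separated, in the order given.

The alternation tracks the last vowel of the stem — -nos when the last vowel of the stem is a rounded vowel (*gobu*, *kerpo*, *ku*, *wu*); -hi when the last vowel of the stem is an unrounded vowel (*toge*, *puba*).
*milika*: last vowel = /a/, an unrounded vowel → -hi → *milikahi*.
The last vowel of *oto* is /o/, which is a rounded vowel, so the suffix is -nos, giving *otonos*.

milikahi, otonos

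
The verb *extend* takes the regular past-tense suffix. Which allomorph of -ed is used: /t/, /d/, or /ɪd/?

/ɪd/

The stem *extend* ends in /t/ or /d/.
The -ed suffix is realized as /ɪd/ after /t, d/; as /t/ after other voiceless consonants; and as /d/ after other voiced sounds.
So -ed on *extend* is pronounced /ɪd/.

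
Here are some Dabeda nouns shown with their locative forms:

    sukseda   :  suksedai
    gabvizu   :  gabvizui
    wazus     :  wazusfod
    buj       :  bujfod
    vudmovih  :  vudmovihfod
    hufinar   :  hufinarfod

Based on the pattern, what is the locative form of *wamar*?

wamarfod

The suffix is conditioned by the final sound: -fod when the stem ends in a consonant (*wazus*, *buj*, *vudmovih*, *hufinar*); -i when the stem ends in a vowel (*sukseda*, *gabvizu*).
Since the final sound of *wamar* is /r/ (a consonant), it takes -fod, giving *wamarfod*.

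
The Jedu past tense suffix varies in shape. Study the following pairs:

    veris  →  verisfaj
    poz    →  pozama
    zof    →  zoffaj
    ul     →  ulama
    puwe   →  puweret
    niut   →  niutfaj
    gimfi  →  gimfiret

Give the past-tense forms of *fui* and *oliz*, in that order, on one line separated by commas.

The suffix is conditioned by the final sound: -faj when the stem ends in a voiceless consonant (*veris*, *zof*, *niut*); -ama when the stem ends in a voiced consonant (*poz*, *ul*); -ret when the stem ends in a vowel (*puwe*, *gimfi*).
*fui* — final sound /i/ (a vowel) → -ret → *fuiret*.
*oliz* — final sound /z/ (a voiced consonant) → -ama → *olizama*.

fuiret, olizama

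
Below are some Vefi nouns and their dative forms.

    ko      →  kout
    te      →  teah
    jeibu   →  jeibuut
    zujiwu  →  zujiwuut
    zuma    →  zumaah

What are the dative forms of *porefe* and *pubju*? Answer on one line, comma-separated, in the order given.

porefeah, pubjuut

The suffix is conditioned by the last vowel: -ut when the last vowel of the stem is a rounded vowel (*ko*, *jeibu*, *zujiwu*); -ah when the last vowel of the stem is an unrounded vowel (*te*, *zuma*).
*porefe*: last vowel = /e/, an unrounded vowel → -ah → *porefeah*.
*pubju*: last vowel = /u/, a rounded vowel → -ut → *pubjuut*.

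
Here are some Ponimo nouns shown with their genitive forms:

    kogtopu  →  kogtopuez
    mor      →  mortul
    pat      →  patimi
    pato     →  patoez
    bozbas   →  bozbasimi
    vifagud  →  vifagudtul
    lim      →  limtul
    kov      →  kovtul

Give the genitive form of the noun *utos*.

utosimi

The alternation tracks the final sound of the stem — -imi when the stem ends in a voiceless consonant (*pat*, *bozbas*); -tul when the stem ends in a voiced consonant (*mor*, *vifagud*, *lim*, *kov*); -ez when the stem ends in a vowel (*kogtopu*, *pato*).
Since the final sound of *utos* is /s/ (a voiceless consonant), it takes -imi, giving *utosimi*.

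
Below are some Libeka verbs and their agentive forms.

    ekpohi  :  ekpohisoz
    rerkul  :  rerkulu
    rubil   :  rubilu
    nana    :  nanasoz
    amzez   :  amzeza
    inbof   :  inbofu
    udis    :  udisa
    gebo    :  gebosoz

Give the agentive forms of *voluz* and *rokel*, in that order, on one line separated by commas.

The suffix is conditioned by the final sound: -a when the stem ends in a sibilant (*amzez*, *udis*); -u when the stem ends in a non-sibilant consonant (*rerkul*, *rubil*, *inbof*); -soz when the stem ends in a vowel (*ekpohi*, *nana*, *gebo*).
The final sound of *voluz* is /z/, which is a sibilant, so the suffix is -a, giving *voluza*.
The final sound of *rokel* is /l/, which is a non-sibilant consonant, so the suffix is -u, giving *rokelu*.

voluza, rokelu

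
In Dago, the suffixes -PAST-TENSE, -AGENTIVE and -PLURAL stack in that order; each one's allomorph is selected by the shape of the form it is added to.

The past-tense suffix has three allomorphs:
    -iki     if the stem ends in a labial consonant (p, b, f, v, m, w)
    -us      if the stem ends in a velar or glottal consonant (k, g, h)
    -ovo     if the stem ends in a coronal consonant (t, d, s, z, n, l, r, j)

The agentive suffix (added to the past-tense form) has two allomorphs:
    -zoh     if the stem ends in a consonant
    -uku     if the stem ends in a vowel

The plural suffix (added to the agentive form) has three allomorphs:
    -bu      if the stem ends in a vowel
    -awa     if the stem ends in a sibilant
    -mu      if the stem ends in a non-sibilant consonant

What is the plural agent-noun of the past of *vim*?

*vim* — final consonant /m/ (labial) → -iki → *vimiki*.
The past-tense form *vimiki*: final sound = /i/, a vowel → -uku → *vimikiuku*.
The agentive form *vimikiuku*: final sound = /u/, a vowel → -bu → *vimikiukubu*.

vimikiukubu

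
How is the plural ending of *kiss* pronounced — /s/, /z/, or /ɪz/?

/ɪz/

The stem *kiss* ends in a sibilant (/s, z, ʃ, ʒ, tʃ, dʒ/).
The plural suffix surfaces as /ɪz/ after sibilants, /s/ after other voiceless consonants, and /z/ after other voiced sounds.
So the plural -s on *kiss* is pronounced /ɪz/.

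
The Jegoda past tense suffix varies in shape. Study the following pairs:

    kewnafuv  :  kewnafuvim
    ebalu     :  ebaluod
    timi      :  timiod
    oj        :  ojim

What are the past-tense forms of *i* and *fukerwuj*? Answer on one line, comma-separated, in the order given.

iod, fukerwujim

The pattern is consonant vs. vowel: -im when the stem ends in a consonant (*kewnafuv*, *oj*); -od when the stem ends in a vowel (*ebalu*, *timi*).
Since the final sound of *i* is /i/ (a vowel), it takes -od, giving *iod*.
*fukerwuj* — final sound /j/ (a consonant) → -im → *fukerwujim*.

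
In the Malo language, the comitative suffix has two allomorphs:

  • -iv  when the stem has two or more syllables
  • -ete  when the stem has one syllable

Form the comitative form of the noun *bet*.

*bet* (one syllable) → -ete → *betete*.

betete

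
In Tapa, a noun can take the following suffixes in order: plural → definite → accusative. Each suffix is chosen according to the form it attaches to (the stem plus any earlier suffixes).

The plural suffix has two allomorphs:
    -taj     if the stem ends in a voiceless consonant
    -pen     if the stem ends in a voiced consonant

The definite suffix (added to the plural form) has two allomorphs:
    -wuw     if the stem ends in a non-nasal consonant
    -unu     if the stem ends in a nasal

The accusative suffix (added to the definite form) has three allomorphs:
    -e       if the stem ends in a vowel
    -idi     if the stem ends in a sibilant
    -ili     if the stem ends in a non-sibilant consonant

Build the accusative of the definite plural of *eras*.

The final consonant of *eras* is /s/, which is voiceless, so the plural suffix is -taj, giving *erastaj*.
The plural form *erastaj* — final consonant /j/ (non-nasal) → -wuw → *erastajwuw*.
The definite form *erastajwuw* — final sound /w/ (a non-sibilant consonant) → -ili → *erastajwuwili*.

erastajwuwili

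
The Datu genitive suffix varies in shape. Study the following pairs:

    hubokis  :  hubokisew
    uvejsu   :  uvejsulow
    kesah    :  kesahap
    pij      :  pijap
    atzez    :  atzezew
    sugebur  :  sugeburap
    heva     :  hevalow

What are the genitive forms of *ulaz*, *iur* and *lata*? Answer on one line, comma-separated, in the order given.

Looking at the final sound of each stem: -ew when the stem ends in a sibilant (*hubokis*, *atzez*); -ap when the stem ends in a non-sibilant consonant (*kesah*, *pij*, *sugebur*); -low when the stem ends in a vowel (*uvejsu*, *heva*).
The final sound of *ulaz* is /z/, which is a sibilant, so the suffix is -ew, giving *ulazew*.
*iur* — final sound /r/ (a non-sibilant consonant) → -ap → *iurap*.
The final sound of *lata* is /a/, which is a vowel, so the suffix is -low, giving *latalow*.

ulazew, iurap, latalow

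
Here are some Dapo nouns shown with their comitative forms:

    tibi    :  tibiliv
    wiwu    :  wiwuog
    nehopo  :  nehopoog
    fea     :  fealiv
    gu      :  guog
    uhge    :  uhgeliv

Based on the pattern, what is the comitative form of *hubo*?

huboog

Looking at the last vowel of each stem: -og when the last vowel of the stem is a rounded vowel (*wiwu*, *nehopo*, *gu*); -liv when the last vowel of the stem is an unrounded vowel (*tibi*, *fea*, *uhge*).
*hubo* — last vowel /o/ (a rounded vowel) → -og → *huboog*.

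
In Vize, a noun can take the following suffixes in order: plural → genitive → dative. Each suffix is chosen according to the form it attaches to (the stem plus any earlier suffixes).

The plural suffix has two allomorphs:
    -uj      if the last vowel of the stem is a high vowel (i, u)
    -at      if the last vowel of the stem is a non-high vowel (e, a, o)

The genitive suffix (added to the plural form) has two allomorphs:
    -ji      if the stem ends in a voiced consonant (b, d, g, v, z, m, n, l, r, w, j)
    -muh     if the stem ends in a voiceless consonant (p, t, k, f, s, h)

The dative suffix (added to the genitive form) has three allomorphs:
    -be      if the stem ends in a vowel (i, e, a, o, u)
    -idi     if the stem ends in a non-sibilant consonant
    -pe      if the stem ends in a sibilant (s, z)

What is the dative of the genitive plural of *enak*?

Since the last vowel of *enak* is /a/ (a non-high vowel), it takes -at, giving *enakat*.
The plural form *enakat* — final consonant /t/ (voiceless) → -muh → *enakatmuh*.
The genitive form *enakatmuh*: final sound = /h/, a non-sibilant consonant → -idi → *enakatmuhidi*.

enakatmuhidi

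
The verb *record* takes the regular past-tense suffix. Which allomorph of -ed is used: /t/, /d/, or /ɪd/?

The stem *record* ends in /t/ or /d/.
The -ed suffix is realized as /ɪd/ after /t, d/; as /t/ after other voiceless consonants; and as /d/ after other voiced sounds.
So -ed on *record* is pronounced /ɪd/.

/ɪd/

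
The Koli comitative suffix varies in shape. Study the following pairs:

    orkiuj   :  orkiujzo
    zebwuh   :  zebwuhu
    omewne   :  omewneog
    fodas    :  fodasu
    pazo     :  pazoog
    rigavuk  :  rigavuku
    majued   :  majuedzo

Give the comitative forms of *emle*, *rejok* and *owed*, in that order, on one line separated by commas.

The suffix is conditioned by the final sound: -u when the stem ends in a voiceless consonant (*zebwuh*, *fodas*, *rigavuk*); -zo when the stem ends in a voiced consonant (*orkiuj*, *majued*); -og when the stem ends in a vowel (*omewne*, *pazo*).
*emle* — final sound /e/ (a vowel) → -og → *emleog*.
Since the final sound of *rejok* is /k/ (a voiceless consonant), it takes -u, giving *rejoku*.
Since the final sound of *owed* is /d/ (a voiced consonant), it takes -zo, giving *owedzo*.

emleog, rejoku, owedzo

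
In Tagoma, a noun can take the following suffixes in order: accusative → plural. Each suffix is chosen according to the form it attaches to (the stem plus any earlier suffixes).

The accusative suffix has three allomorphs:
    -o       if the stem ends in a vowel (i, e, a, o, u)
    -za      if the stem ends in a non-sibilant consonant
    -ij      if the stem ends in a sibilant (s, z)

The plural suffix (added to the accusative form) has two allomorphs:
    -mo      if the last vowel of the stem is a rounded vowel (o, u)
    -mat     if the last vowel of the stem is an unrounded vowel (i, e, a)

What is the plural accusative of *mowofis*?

mowofisijmat

The final sound of *mowofis* is /s/, which is a sibilant, so the accusative suffix is -ij, giving *mowofisij*.
Since the last vowel of the accusative form *mowofisij* is /i/ (an unrounded vowel), it takes -mat, giving *mowofisijmat*.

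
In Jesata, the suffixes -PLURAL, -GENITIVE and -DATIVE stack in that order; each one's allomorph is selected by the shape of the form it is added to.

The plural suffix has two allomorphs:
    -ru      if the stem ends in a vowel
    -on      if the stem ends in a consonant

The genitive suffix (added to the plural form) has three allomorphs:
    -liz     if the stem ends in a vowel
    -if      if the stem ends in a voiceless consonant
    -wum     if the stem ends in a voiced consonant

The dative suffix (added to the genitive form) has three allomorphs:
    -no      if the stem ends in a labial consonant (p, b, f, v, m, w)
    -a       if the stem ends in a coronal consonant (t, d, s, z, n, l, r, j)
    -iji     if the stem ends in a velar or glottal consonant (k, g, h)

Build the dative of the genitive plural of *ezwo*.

ezworuliza

*ezwo* — final sound /o/ (a vowel) → -ru → *ezworu*.
Since the final sound of the plural form *ezworu* is /u/ (a vowel), it takes -liz, giving *ezworuliz*.
The final consonant of the genitive form *ezworuliz* is /z/, which is coronal, so the dative suffix is -a, giving *ezworuliza*.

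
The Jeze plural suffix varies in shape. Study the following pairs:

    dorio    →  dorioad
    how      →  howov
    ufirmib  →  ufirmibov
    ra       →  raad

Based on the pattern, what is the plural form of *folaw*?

folawov

The alternation tracks the final sound of the stem — -ov when the stem ends in a consonant (*how*, *ufirmib*); -ad when the stem ends in a vowel (*dorio*, *ra*).
The final sound of *folaw* is /w/, which is a consonant, so the suffix is -ov, giving *folawov*.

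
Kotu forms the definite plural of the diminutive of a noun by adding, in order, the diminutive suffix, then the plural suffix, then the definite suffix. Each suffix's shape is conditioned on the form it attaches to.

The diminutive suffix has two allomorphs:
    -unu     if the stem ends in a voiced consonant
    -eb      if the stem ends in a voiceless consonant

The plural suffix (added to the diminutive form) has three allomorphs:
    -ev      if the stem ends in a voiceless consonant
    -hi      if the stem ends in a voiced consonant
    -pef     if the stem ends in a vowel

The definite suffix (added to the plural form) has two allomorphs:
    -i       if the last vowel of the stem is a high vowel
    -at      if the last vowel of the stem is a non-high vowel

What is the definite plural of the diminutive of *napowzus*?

napowzusebhii

*napowzus* — final consonant /s/ (voiceless) → -eb → *napowzuseb*.
The final sound of the diminutive form *napowzuseb* is /b/, which is a voiced consonant, so the plural suffix is -hi, giving *napowzusebhi*.
The plural form *napowzusebhi*: last vowel = /i/, a high vowel → -i → *napowzusebhii*.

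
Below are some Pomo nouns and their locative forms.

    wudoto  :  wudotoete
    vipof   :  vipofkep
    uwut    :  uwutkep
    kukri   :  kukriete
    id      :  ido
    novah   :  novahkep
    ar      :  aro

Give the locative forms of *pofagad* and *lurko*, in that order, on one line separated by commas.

The pattern is voicing of the final sound: -kep when the stem ends in a voiceless consonant (*vipof*, *uwut*, *novah*); -o when the stem ends in a voiced consonant (*id*, *ar*); -ete when the stem ends in a vowel (*wudoto*, *kukri*).
Since the final sound of *pofagad* is /d/ (a voiced consonant), it takes -o, giving *pofagado*.
Since the final sound of *lurko* is /o/ (a vowel), it takes -ete, giving *lurkoete*.

pofagado, lurkoete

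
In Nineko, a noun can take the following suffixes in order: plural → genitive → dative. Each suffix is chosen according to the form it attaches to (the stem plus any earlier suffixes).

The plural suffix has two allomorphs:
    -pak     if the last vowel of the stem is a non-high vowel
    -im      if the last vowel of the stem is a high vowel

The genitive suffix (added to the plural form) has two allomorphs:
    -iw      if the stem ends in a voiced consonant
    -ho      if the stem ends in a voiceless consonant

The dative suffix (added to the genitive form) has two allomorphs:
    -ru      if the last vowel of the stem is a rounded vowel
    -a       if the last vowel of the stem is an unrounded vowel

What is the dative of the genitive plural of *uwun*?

Since the last vowel of *uwun* is /u/ (a high vowel), it takes -im, giving *uwunim*.
Since the final consonant of the plural form *uwunim* is /m/ (voiced), it takes -iw, giving *uwunimiw*.
Since the last vowel of the genitive form *uwunimiw* is /i/ (an unrounded vowel), it takes -a, giving *uwunimiwa*.

uwunimiwa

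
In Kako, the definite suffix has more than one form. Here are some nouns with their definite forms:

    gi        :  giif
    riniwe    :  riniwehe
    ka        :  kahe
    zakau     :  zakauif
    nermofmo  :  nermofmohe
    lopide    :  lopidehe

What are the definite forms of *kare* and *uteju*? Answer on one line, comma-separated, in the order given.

The alternation tracks the last vowel of the stem — -if when the last vowel of the stem is a high vowel (*gi*, *zakau*); -he when the last vowel of the stem is a non-high vowel (*riniwe*, *ka*, *nermofmo*, *lopide*).
*kare*: last vowel = /e/, a non-high vowel → -he → *karehe*.
Since the last vowel of *uteju* is /u/ (a high vowel), it takes -if, giving *utejuif*.

karehe, utejuif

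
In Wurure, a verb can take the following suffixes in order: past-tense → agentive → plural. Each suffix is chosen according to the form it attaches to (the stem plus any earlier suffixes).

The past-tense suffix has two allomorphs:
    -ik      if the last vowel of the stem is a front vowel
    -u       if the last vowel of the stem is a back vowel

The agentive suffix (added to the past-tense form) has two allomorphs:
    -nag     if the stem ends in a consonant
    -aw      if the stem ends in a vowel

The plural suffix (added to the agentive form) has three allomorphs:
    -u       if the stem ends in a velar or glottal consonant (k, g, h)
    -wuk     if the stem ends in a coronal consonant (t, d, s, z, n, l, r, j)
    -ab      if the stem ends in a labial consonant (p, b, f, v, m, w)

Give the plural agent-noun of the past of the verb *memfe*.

*memfe*: last vowel = /e/, a front vowel → -ik → *memfeik*.
The past-tense form *memfeik*: final sound = /k/, a consonant → -nag → *memfeiknag*.
Since the final consonant of the agentive form *memfeiknag* is /g/ (velar/glottal), it takes -u, giving *memfeiknagu*.

memfeiknagu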